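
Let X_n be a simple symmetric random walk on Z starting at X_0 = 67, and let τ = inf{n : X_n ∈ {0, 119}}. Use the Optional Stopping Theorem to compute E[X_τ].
E[X_τ] = 67

X_n is a martingale and τ is a bounded-mean stopping time (indeed τ is finite a.s. with bounded expectation since the walk is in a bounded region). By the OST, E[X_τ] = E[X_0] = 67. Equivalently: E[X_τ] = 119 · P(hit 119 first) + 0 · P(hit 0 first) = 119 · (67/119) = 67.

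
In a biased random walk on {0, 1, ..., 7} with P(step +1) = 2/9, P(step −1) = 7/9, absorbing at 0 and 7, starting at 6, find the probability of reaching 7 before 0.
P(hit 7 before 0) = (1 − (7/2)^6) / (1 − (7/2)^7) = 47034/164683

Let u_k denote P(reach 7 before 0 | start at k). Boundary: u_0 = 0, u_7 = 1. Recurrence: u_k = 2/9·u_{k+1} + 7/9·u_{k-1} for 1 ≤ k ≤ 6. Try u_k = A + B·r^k with r = q/p = (7/9)/(2/9) = 7/2. Substitution satisfies the recurrence; boundary conditions give:
  u_k = (1 − r^k) / (1 − r^N) = (1 − (7/2)^6) / (1 − (7/2)^7) = 47034/164683.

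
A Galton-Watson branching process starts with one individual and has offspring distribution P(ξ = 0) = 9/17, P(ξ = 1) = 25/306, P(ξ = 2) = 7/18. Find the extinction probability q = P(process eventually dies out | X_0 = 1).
q = 1

Mean offspring μ = 0·9/17 + 1·25/306 + 2·7/18 = 263/306 ≤ 1. For μ ≤ 1 with offspring not concentrated at 1, the Galton-Watson process goes extinct almost surely, so q = 1.
(Algebraic check: The pgf is f(s) = 9/17 + 25/306·s + 7/18·s². The extinction probability q is the smallest fixed point of f in [0, 1]. Setting s = f(s):
  7/18·s² + (25/306 − 1)·s + 9/17 = 0
  7/18·s² − (9/17 + 7/18)·s + 9/17 = 0
which factors as (s − 1)·(7/18·s − 9/17) = 0, giving roots s = 1 and s = (9/17)/(7/18) = 162/119. Since 162/119 ≥ 1, the smallest root in [0, 1] is s = 1.)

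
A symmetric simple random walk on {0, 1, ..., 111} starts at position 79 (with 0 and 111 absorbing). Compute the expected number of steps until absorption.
E[τ | X_0 = 79] = 2528

Let v_k = E[τ | X_0 = k]. Boundary: v_0 = v_111 = 0. Recurrence: v_k = 1 + (v_{k-1} + v_{k+1})/2 for 1 ≤ k ≤ 110. The particular solution to v_k − (v_{k-1} + v_{k+1})/2 = 1 is v_k = −k^2. Adding homogeneous solution A + B k and matching boundaries gives v_k = k (111 − k). Substituting k = 79: v_79 = 79 · 32 = 2528.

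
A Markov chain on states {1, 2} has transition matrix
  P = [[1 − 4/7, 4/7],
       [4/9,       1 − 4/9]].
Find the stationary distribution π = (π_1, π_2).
π_1 = 7/16, π_2 = 9/16

Solve πP = π with π_1 + π_2 = 1. From πP = π: π_1 · (1 − 4/7) + π_2 · 4/9 = π_1 ⇒ π_2 · 4/9 = π_1 · 4/7 ⇒ π_2/π_1 = (4/7)/(4/9) = 9/7. Together with π_1 + π_2 = 1:
  π_1 = (4/9)/(4/7 + 4/9) = (4/9)/(64/63) = 7/16,
  π_2 = (4/7)/(4/7 + 4/9) = (4/7)/(64/63) = 9/16.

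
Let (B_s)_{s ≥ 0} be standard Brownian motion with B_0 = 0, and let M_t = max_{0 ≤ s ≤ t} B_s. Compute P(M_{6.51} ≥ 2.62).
P(M_{6.51} ≥ 2.62) = 2·P(B_{6.51} ≥ 2.62) = 2(1 − Φ(2.62/√6.51)) ≈ 0.3045

By the reflection principle for Brownian motion, P(M_t ≥ a) = 2 · P(B_t ≥ a) for a ≥ 0. Since B_t ~ N(0, t), P(B_t ≥ 2.62) = 1 − Φ(2.62/√t) = 1 − Φ(2.62/√6.51) = 1 − Φ(1.0269). So
  P(M_{6.51} ≥ 2.62) = 2(1 − Φ(1.0269)) ≈ 0.3045.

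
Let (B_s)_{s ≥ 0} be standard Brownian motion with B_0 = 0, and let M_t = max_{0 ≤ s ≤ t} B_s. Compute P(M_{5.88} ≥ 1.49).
P(M_{5.88} ≥ 1.49) = 2·P(B_{5.88} ≥ 1.49) = 2(1 − Φ(1.49/√5.88)) ≈ 0.5389

By the reflection principle for Brownian motion, P(M_t ≥ a) = 2 · P(B_t ≥ a) for a ≥ 0. Since B_t ~ N(0, t), P(B_t ≥ 1.49) = 1 − Φ(1.49/√t) = 1 − Φ(1.49/√5.88) = 1 − Φ(0.6145). So
  P(M_{5.88} ≥ 1.49) = 2(1 − Φ(0.6145)) ≈ 0.5389.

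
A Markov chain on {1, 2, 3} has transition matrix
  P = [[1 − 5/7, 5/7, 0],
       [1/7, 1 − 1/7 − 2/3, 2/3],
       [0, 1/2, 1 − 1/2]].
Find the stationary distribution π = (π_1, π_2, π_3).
π = (3/38, 15/38, 10/19)

This is a birth-death chain on three states, which satisfies detailed balance: π_1 · P_{12} = π_2 · P_{21} and π_2 · P_{23} = π_3 · P_{32}.
From π_1 · 5/7 = π_2 · 1/7: π_2/π_1 = (5/7)/(1/7) = 5.
From π_2 · 2/3 = π_3 · 1/2: π_3/π_2 = (2/3)/(1/2) = 4/3.
Take π_1 proportional to 1; then unnormalized π = (1, 5, 20/3). Normalize by dividing by the sum 38/3:
  π = (3/38, 15/38, 10/19).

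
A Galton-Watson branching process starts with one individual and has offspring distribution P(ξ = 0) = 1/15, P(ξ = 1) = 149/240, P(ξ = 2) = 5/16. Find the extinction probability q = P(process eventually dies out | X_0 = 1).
q = 16/75

The pgf is f(s) = 1/15 + 149/240·s + 5/16·s². The extinction probability q is the smallest fixed point of f in [0, 1]. Setting s = f(s):
  5/16·s² + (149/240 − 1)·s + 1/15 = 0
  5/16·s² − (1/15 + 5/16)·s + 1/15 = 0
which factors as (s − 1)·(5/16·s − 1/15) = 0, giving roots s = 1 and s = (1/15)/(5/16) = 16/75.
Mean offspring μ = 149/240 + 2·5/16 = 299/240 > 1 (supercritical), so q < 1. The extinction probability is the smaller root: q = (1/15)/(5/16) = 16/75.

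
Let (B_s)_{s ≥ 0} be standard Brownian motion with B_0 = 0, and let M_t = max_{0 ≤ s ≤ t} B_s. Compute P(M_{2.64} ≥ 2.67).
P(M_{2.64} ≥ 2.67) = 2·P(B_{2.64} ≥ 2.67) = 2(1 − Φ(2.67/√2.64)) ≈ 0.1003

By the reflection principle for Brownian motion, P(M_t ≥ a) = 2 · P(B_t ≥ a) for a ≥ 0. Since B_t ~ N(0, t), P(B_t ≥ 2.67) = 1 − Φ(2.67/√t) = 1 − Φ(2.67/√2.64) = 1 − Φ(1.6433). So
  P(M_{2.64} ≥ 2.67) = 2(1 − Φ(1.6433)) ≈ 0.1003.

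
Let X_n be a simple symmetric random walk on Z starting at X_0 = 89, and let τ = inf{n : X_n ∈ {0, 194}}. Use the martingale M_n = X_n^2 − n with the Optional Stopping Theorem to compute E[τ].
E[τ] = 9345

M_n = X_n^2 − n is a martingale (since E[X_{n+1}^2 | F_n] = X_n^2 + 1). By OST (τ has finite mean in a bounded region), E[M_τ] = E[M_0] = X_0^2 − 0 = 89^2 = 7921. Also E[M_τ] = E[X_τ^2] − E[τ]. The walk exits at 0 or 194, with P(hit 194 first) = 89/194, so E[X_τ^2] = 194^2 · 89/194 + 0 = 17266. Thus E[τ] = E[X_τ^2] − E[M_τ] = 17266 − 7921 = 9345 = 89(194 − 89) = 9345.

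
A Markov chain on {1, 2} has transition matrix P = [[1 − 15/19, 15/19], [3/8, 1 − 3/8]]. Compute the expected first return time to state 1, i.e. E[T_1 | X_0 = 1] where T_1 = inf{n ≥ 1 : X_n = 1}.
E[T_1 | X_0 = 1] = 1/π_1 = 59/19

For an irreducible recurrent Markov chain with stationary distribution π, E[T_i | X_0 = i] = 1/π_i (Kac's formula). Here π_1 = (3/8)/(15/19 + 3/8) = (3/8)/(177/152) = 19/59, so E[T_1 | X_0 = 1] = 1/π_1 = (15/19 + 3/8)/(3/8) = (177/152)/(3/8) = 59/19.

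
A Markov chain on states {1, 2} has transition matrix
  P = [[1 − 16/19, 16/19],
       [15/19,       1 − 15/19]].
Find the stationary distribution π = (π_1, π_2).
π_1 = 15/31, π_2 = 16/31

Solve πP = π with π_1 + π_2 = 1. From πP = π: π_1 · (1 − 16/19) + π_2 · 15/19 = π_1 ⇒ π_2 · 15/19 = π_1 · 16/19 ⇒ π_2/π_1 = (16/19)/(15/19) = 16/15. Together with π_1 + π_2 = 1:
  π_1 = (15/19)/(16/19 + 15/19) = (15/19)/(31/19) = 15/31,
  π_2 = (16/19)/(16/19 + 15/19) = (16/19)/(31/19) = 16/31.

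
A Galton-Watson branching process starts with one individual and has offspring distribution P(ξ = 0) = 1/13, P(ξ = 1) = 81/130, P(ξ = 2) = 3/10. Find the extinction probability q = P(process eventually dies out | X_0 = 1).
q = 10/39

The pgf is f(s) = 1/13 + 81/130·s + 3/10·s². The extinction probability q is the smallest fixed point of f in [0, 1]. Setting s = f(s):
  3/10·s² + (81/130 − 1)·s + 1/13 = 0
  3/10·s² − (1/13 + 3/10)·s + 1/13 = 0
which factors as (s − 1)·(3/10·s − 1/13) = 0, giving roots s = 1 and s = (1/13)/(3/10) = 10/39.
Mean offspring μ = 81/130 + 2·3/10 = 159/130 > 1 (supercritical), so q < 1. The extinction probability is the smaller root: q = (1/13)/(3/10) = 10/39.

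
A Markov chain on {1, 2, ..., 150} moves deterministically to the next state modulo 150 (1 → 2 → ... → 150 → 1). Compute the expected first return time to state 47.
E[T_47 | X_0 = 47] = 150

The chain cycles deterministically, so starting at state 47 it returns in exactly 150 steps. Equivalently, the stationary distribution is uniform π_j = 1/150 for every state j, so by Kac's formula E[T_47] = 1/π_47 = 150.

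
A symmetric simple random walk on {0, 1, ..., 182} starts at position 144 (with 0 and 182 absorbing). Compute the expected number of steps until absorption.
E[τ | X_0 = 144] = 5472

Let v_k = E[τ | X_0 = k]. Boundary: v_0 = v_182 = 0. Recurrence: v_k = 1 + (v_{k-1} + v_{k+1})/2 for 1 ≤ k ≤ 181. The particular solution to v_k − (v_{k-1} + v_{k+1})/2 = 1 is v_k = −k^2. Adding homogeneous solution A + B k and matching boundaries gives v_k = k (182 − k). Substituting k = 144: v_144 = 144 · 38 = 5472.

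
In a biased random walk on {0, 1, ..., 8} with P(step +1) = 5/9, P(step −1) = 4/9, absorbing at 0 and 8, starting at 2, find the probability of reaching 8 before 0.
P(hit 8 before 0) = (1 − (4/5)^2) / (1 − (4/5)^8) = 15625/36121

Let u_k denote P(reach 8 before 0 | start at k). Boundary: u_0 = 0, u_8 = 1. Recurrence: u_k = 5/9·u_{k+1} + 4/9·u_{k-1} for 1 ≤ k ≤ 7. Try u_k = A + B·r^k with r = q/p = (4/9)/(5/9) = 4/5. Substitution satisfies the recurrence; boundary conditions give:
  u_k = (1 − r^k) / (1 − r^N) = (1 − (4/5)^2) / (1 − (4/5)^8) = 15625/36121.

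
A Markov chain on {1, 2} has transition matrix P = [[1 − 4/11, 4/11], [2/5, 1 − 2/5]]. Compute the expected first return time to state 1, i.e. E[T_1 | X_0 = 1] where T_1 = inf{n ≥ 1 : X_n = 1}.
E[T_1 | X_0 = 1] = 1/π_1 = 21/11

For an irreducible recurrent Markov chain with stationary distribution π, E[T_i | X_0 = i] = 1/π_i (Kac's formula). Here π_1 = (2/5)/(4/11 + 2/5) = (2/5)/(42/55) = 11/21, so E[T_1 | X_0 = 1] = 1/π_1 = (4/11 + 2/5)/(2/5) = (42/55)/(2/5) = 21/11.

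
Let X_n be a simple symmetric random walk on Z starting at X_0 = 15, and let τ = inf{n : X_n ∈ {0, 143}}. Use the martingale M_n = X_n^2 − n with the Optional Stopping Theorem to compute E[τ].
E[τ] = 1920

M_n = X_n^2 − n is a martingale (since E[X_{n+1}^2 | F_n] = X_n^2 + 1). By OST (τ has finite mean in a bounded region), E[M_τ] = E[M_0] = X_0^2 − 0 = 15^2 = 225. Also E[M_τ] = E[X_τ^2] − E[τ]. The walk exits at 0 or 143, with P(hit 143 first) = 15/143, so E[X_τ^2] = 143^2 · 15/143 + 0 = 2145. Thus E[τ] = E[X_τ^2] − E[M_τ] = 2145 − 225 = 1920 = 15(143 − 15) = 1920.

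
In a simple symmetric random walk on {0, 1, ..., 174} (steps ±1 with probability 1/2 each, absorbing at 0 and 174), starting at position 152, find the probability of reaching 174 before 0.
P(hit 174 before 0) = 152/174 = 76/87

Let u_k = P(hit 174 before 0 | start at k). Then u_0 = 0, u_174 = 1, and u_k = u_{k-1}/2 + u_{k+1}/2 for 1 ≤ k ≤ 173. This harmonic recurrence is solved by u_k = k/174, giving u_152 = 152/174 = 76/87.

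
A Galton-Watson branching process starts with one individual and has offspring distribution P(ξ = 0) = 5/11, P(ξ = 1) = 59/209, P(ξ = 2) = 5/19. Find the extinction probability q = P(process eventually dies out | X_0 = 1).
q = 1

Mean offspring μ = 0·5/11 + 1·59/209 + 2·5/19 = 169/209 ≤ 1. For μ ≤ 1 with offspring not concentrated at 1, the Galton-Watson process goes extinct almost surely, so q = 1.
(Algebraic check: The pgf is f(s) = 5/11 + 59/209·s + 5/19·s². The extinction probability q is the smallest fixed point of f in [0, 1]. Setting s = f(s):
  5/19·s² + (59/209 − 1)·s + 5/11 = 0
  5/19·s² − (5/11 + 5/19)·s + 5/11 = 0
which factors as (s − 1)·(5/19·s − 5/11) = 0, giving roots s = 1 and s = (5/11)/(5/19) = 19/11. Since 19/11 ≥ 1, the smallest root in [0, 1] is s = 1.)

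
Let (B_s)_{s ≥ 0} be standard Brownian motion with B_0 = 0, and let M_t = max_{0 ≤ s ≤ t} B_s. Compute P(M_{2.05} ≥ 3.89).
P(M_{2.05} ≥ 3.89) = 2·P(B_{2.05} ≥ 3.89) = 2(1 − Φ(3.89/√2.05)) ≈ 0.0066

By the reflection principle for Brownian motion, P(M_t ≥ a) = 2 · P(B_t ≥ a) for a ≥ 0. Since B_t ~ N(0, t), P(B_t ≥ 3.89) = 1 − Φ(3.89/√t) = 1 − Φ(3.89/√2.05) = 1 − Φ(2.7169). So
  P(M_{2.05} ≥ 3.89) = 2(1 − Φ(2.7169)) ≈ 0.0066.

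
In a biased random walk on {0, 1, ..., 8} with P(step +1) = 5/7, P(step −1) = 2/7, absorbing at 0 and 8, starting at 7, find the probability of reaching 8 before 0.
P(hit 8 before 0) = (1 − (2/5)^7) / (1 − (2/5)^8) = 129995/130123

Let u_k denote P(reach 8 before 0 | start at k). Boundary: u_0 = 0, u_8 = 1. Recurrence: u_k = 5/7·u_{k+1} + 2/7·u_{k-1} for 1 ≤ k ≤ 7. Try u_k = A + B·r^k with r = q/p = (2/7)/(5/7) = 2/5. Substitution satisfies the recurrence; boundary conditions give:
  u_k = (1 − r^k) / (1 − r^N) = (1 − (2/5)^7) / (1 − (2/5)^8) = 129995/130123.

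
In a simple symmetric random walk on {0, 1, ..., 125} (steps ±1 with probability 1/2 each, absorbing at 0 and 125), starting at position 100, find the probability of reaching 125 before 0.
P(hit 125 before 0) = 100/125 = 4/5

Let u_k = P(hit 125 before 0 | start at k). Then u_0 = 0, u_125 = 1, and u_k = u_{k-1}/2 + u_{k+1}/2 for 1 ≤ k ≤ 124. This harmonic recurrence is solved by u_k = k/125, giving u_100 = 100/125 = 4/5.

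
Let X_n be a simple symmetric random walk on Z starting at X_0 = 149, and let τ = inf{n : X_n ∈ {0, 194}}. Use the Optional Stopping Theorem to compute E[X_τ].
E[X_τ] = 149

X_n is a martingale and τ is a bounded-mean stopping time (indeed τ is finite a.s. with bounded expectation since the walk is in a bounded region). By the OST, E[X_τ] = E[X_0] = 149. Equivalently: E[X_τ] = 194 · P(hit 194 first) + 0 · P(hit 0 first) = 194 · (149/194) = 149.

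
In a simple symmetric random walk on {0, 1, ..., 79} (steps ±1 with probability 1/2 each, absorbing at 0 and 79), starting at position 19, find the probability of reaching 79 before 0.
P(hit 79 before 0) = 19/79

Let u_k = P(hit 79 before 0 | start at k). Then u_0 = 0, u_79 = 1, and u_k = u_{k-1}/2 + u_{k+1}/2 for 1 ≤ k ≤ 78. This harmonic recurrence is solved by u_k = k/79, giving u_19 = 19/79.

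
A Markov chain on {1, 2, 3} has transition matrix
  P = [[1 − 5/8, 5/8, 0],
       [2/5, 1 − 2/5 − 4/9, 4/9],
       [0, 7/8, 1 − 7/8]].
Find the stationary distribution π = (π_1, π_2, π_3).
π = (1008/3383, 1575/3383, 800/3383)

This is a birth-death chain on three states, which satisfies detailed balance: π_1 · P_{12} = π_2 · P_{21} and π_2 · P_{23} = π_3 · P_{32}.
From π_1 · 5/8 = π_2 · 2/5: π_2/π_1 = (5/8)/(2/5) = 25/16.
From π_2 · 4/9 = π_3 · 7/8: π_3/π_2 = (4/9)/(7/8) = 32/63.
Take π_1 proportional to 1; then unnormalized π = (1, 25/16, 50/63). Normalize by dividing by the sum 3383/1008:
  π = (1008/3383, 1575/3383, 800/3383).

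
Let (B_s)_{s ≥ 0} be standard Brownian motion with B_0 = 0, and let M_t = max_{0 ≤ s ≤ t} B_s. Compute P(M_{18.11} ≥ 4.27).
P(M_{18.11} ≥ 4.27) = 2·P(B_{18.11} ≥ 4.27) = 2(1 − Φ(4.27/√18.11)) ≈ 0.3157

By the reflection principle for Brownian motion, P(M_t ≥ a) = 2 · P(B_t ≥ a) for a ≥ 0. Since B_t ~ N(0, t), P(B_t ≥ 4.27) = 1 − Φ(4.27/√t) = 1 − Φ(4.27/√18.11) = 1 − Φ(1.0034). So
  P(M_{18.11} ≥ 4.27) = 2(1 − Φ(1.0034)) ≈ 0.3157.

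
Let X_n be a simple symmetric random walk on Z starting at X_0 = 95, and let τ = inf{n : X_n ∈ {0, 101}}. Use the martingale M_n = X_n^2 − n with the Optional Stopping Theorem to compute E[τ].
E[τ] = 570

M_n = X_n^2 − n is a martingale (since E[X_{n+1}^2 | F_n] = X_n^2 + 1). By OST (τ has finite mean in a bounded region), E[M_τ] = E[M_0] = X_0^2 − 0 = 95^2 = 9025. Also E[M_τ] = E[X_τ^2] − E[τ]. The walk exits at 0 or 101, with P(hit 101 first) = 95/101, so E[X_τ^2] = 101^2 · 95/101 + 0 = 9595. Thus E[τ] = E[X_τ^2] − E[M_τ] = 9595 − 9025 = 570 = 95(101 − 95) = 570.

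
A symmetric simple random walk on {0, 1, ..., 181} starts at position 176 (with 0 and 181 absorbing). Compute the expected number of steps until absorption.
E[τ | X_0 = 176] = 880

Let v_k = E[τ | X_0 = k]. Boundary: v_0 = v_181 = 0. Recurrence: v_k = 1 + (v_{k-1} + v_{k+1})/2 for 1 ≤ k ≤ 180. The particular solution to v_k − (v_{k-1} + v_{k+1})/2 = 1 is v_k = −k^2. Adding homogeneous solution A + B k and matching boundaries gives v_k = k (181 − k). Substituting k = 176: v_176 = 176 · 5 = 880.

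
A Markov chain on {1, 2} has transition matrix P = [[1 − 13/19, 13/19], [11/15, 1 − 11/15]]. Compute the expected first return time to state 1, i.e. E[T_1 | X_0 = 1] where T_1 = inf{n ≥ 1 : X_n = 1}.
E[T_1 | X_0 = 1] = 1/π_1 = 404/209

For an irreducible recurrent Markov chain with stationary distribution π, E[T_i | X_0 = i] = 1/π_i (Kac's formula). Here π_1 = (11/15)/(13/19 + 11/15) = (11/15)/(404/285) = 209/404, so E[T_1 | X_0 = 1] = 1/π_1 = (13/19 + 11/15)/(11/15) = (404/285)/(11/15) = 404/209.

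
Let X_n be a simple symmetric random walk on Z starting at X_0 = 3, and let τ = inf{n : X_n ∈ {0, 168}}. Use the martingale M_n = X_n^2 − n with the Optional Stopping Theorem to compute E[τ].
E[τ] = 495

M_n = X_n^2 − n is a martingale (since E[X_{n+1}^2 | F_n] = X_n^2 + 1). By OST (τ has finite mean in a bounded region), E[M_τ] = E[M_0] = X_0^2 − 0 = 3^2 = 9. Also E[M_τ] = E[X_τ^2] − E[τ]. The walk exits at 0 or 168, with P(hit 168 first) = 3/168, so E[X_τ^2] = 168^2 · 3/168 + 0 = 504. Thus E[τ] = E[X_τ^2] − E[M_τ] = 504 − 9 = 495 = 3(168 − 3) = 495.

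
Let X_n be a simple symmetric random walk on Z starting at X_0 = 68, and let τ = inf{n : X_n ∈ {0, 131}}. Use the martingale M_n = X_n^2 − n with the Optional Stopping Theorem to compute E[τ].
E[τ] = 4284

M_n = X_n^2 − n is a martingale (since E[X_{n+1}^2 | F_n] = X_n^2 + 1). By OST (τ has finite mean in a bounded region), E[M_τ] = E[M_0] = X_0^2 − 0 = 68^2 = 4624. Also E[M_τ] = E[X_τ^2] − E[τ]. The walk exits at 0 or 131, with P(hit 131 first) = 68/131, so E[X_τ^2] = 131^2 · 68/131 + 0 = 8908. Thus E[τ] = E[X_τ^2] − E[M_τ] = 8908 − 4624 = 4284 = 68(131 − 68) = 4284.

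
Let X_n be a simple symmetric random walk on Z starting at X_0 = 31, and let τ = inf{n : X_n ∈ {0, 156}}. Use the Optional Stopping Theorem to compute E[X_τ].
E[X_τ] = 31

X_n is a martingale and τ is a bounded-mean stopping time (indeed τ is finite a.s. with bounded expectation since the walk is in a bounded region). By the OST, E[X_τ] = E[X_0] = 31. Equivalently: E[X_τ] = 156 · P(hit 156 first) + 0 · P(hit 0 first) = 156 · (31/156) = 31.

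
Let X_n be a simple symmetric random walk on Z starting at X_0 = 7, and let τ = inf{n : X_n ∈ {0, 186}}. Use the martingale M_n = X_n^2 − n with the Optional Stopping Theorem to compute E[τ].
E[τ] = 1253

M_n = X_n^2 − n is a martingale (since E[X_{n+1}^2 | F_n] = X_n^2 + 1). By OST (τ has finite mean in a bounded region), E[M_τ] = E[M_0] = X_0^2 − 0 = 7^2 = 49. Also E[M_τ] = E[X_τ^2] − E[τ]. The walk exits at 0 or 186, with P(hit 186 first) = 7/186, so E[X_τ^2] = 186^2 · 7/186 + 0 = 1302. Thus E[τ] = E[X_τ^2] − E[M_τ] = 1302 − 49 = 1253 = 7(186 − 7) = 1253.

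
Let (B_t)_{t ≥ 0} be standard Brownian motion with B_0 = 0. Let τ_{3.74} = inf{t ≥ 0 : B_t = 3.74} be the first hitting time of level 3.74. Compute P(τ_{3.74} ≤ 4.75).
P(τ_{3.74} ≤ 4.75) = 2(1 − Φ(3.74/√4.75)) = 2(1 − Φ(1.7160)) ≈ 0.0862

By the reflection principle for standard BM, P(τ_b ≤ t) = 2 · P(B_t ≥ b). Since B_t ~ N(0, t), P(B_t ≥ 3.74) = 1 − Φ(3.74/√t) = 1 − Φ(3.74/√4.75) = 1 − Φ(1.7160) ≈ 0.04308. Doubling: P(τ_{3.74} ≤ 4.75) ≈ 2 · 0.04308 = 0.08616 ≈ 0.0862.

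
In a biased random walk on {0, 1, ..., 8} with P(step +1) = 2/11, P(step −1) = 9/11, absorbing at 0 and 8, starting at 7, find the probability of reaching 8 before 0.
P(hit 8 before 0) = (1 − (9/2)^7) / (1 − (9/2)^8) = 1366526/6149495

Let u_k denote P(reach 8 before 0 | start at k). Boundary: u_0 = 0, u_8 = 1. Recurrence: u_k = 2/11·u_{k+1} + 9/11·u_{k-1} for 1 ≤ k ≤ 7. Try u_k = A + B·r^k with r = q/p = (9/11)/(2/11) = 9/2. Substitution satisfies the recurrence; boundary conditions give:
  u_k = (1 − r^k) / (1 − r^N) = (1 − (9/2)^7) / (1 − (9/2)^8) = 1366526/6149495.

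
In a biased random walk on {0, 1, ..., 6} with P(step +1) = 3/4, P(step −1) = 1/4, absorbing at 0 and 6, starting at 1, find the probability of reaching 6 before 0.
P(hit 6 before 0) = (1 − (1/3)^1) / (1 − (1/3)^6) = 243/364

Let u_k denote P(reach 6 before 0 | start at k). Boundary: u_0 = 0, u_6 = 1. Recurrence: u_k = 3/4·u_{k+1} + 1/4·u_{k-1} for 1 ≤ k ≤ 5. Try u_k = A + B·r^k with r = q/p = (1/4)/(3/4) = 1/3. Substitution satisfies the recurrence; boundary conditions give:
  u_k = (1 − r^k) / (1 − r^N) = (1 − (1/3)^1) / (1 − (1/3)^6) = 243/364.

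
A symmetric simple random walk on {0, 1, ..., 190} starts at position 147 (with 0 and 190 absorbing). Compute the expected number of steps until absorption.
E[τ | X_0 = 147] = 6321

Let v_k = E[τ | X_0 = k]. Boundary: v_0 = v_190 = 0. Recurrence: v_k = 1 + (v_{k-1} + v_{k+1})/2 for 1 ≤ k ≤ 189. The particular solution to v_k − (v_{k-1} + v_{k+1})/2 = 1 is v_k = −k^2. Adding homogeneous solution A + B k and matching boundaries gives v_k = k (190 − k). Substituting k = 147: v_147 = 147 · 43 = 6321.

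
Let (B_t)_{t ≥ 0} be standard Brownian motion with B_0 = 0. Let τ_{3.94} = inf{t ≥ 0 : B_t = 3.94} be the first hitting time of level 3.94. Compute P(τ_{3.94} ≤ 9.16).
P(τ_{3.94} ≤ 9.16) = 2(1 − Φ(3.94/√9.16)) = 2(1 − Φ(1.3018)) ≈ 0.1930

By the reflection principle for standard BM, P(τ_b ≤ t) = 2 · P(B_t ≥ b). Since B_t ~ N(0, t), P(B_t ≥ 3.94) = 1 − Φ(3.94/√t) = 1 − Φ(3.94/√9.16) = 1 − Φ(1.3018) ≈ 0.09649. Doubling: P(τ_{3.94} ≤ 9.16) ≈ 2 · 0.09649 = 0.19298 ≈ 0.1930.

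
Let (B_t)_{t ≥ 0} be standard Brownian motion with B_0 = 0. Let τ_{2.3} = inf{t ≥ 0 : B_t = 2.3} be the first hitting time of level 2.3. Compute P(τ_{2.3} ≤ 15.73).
P(τ_{2.3} ≤ 15.73) = 2(1 − Φ(2.3/√15.73)) = 2(1 − Φ(0.5799)) ≈ 0.5620

By the reflection principle for standard BM, P(τ_b ≤ t) = 2 · P(B_t ≥ b). Since B_t ~ N(0, t), P(B_t ≥ 2.3) = 1 − Φ(2.3/√t) = 1 − Φ(2.3/√15.73) = 1 − Φ(0.5799) ≈ 0.28099. Doubling: P(τ_{2.3} ≤ 15.73) ≈ 2 · 0.28099 = 0.56198 ≈ 0.5620.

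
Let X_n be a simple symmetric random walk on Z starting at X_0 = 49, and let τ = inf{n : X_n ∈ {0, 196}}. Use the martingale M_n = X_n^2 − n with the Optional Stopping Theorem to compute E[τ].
E[τ] = 7203

M_n = X_n^2 − n is a martingale (since E[X_{n+1}^2 | F_n] = X_n^2 + 1). By OST (τ has finite mean in a bounded region), E[M_τ] = E[M_0] = X_0^2 − 0 = 49^2 = 2401. Also E[M_τ] = E[X_τ^2] − E[τ]. The walk exits at 0 or 196, with P(hit 196 first) = 49/196, so E[X_τ^2] = 196^2 · 49/196 + 0 = 9604. Thus E[τ] = E[X_τ^2] − E[M_τ] = 9604 − 2401 = 7203 = 49(196 − 49) = 7203.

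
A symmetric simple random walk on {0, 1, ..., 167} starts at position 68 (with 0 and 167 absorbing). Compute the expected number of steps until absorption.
E[τ | X_0 = 68] = 6732

Let v_k = E[τ | X_0 = k]. Boundary: v_0 = v_167 = 0. Recurrence: v_k = 1 + (v_{k-1} + v_{k+1})/2 for 1 ≤ k ≤ 166. The particular solution to v_k − (v_{k-1} + v_{k+1})/2 = 1 is v_k = −k^2. Adding homogeneous solution A + B k and matching boundaries gives v_k = k (167 − k). Substituting k = 68: v_68 = 68 · 99 = 6732.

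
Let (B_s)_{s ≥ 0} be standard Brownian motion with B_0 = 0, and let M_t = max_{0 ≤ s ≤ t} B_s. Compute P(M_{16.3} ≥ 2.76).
P(M_{16.3} ≥ 2.76) = 2·P(B_{16.3} ≥ 2.76) = 2(1 − Φ(2.76/√16.3)) ≈ 0.4942

By the reflection principle for Brownian motion, P(M_t ≥ a) = 2 · P(B_t ≥ a) for a ≥ 0. Since B_t ~ N(0, t), P(B_t ≥ 2.76) = 1 − Φ(2.76/√t) = 1 − Φ(2.76/√16.3) = 1 − Φ(0.6836). So
  P(M_{16.3} ≥ 2.76) = 2(1 − Φ(0.6836)) ≈ 0.4942.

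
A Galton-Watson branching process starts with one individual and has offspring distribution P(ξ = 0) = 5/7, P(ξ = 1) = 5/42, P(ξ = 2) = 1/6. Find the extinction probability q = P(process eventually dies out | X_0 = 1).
q = 1

Mean offspring μ = 0·5/7 + 1·5/42 + 2·1/6 = 19/42 ≤ 1. For μ ≤ 1 with offspring not concentrated at 1, the Galton-Watson process goes extinct almost surely, so q = 1.
(Algebraic check: The pgf is f(s) = 5/7 + 5/42·s + 1/6·s². The extinction probability q is the smallest fixed point of f in [0, 1]. Setting s = f(s):
  1/6·s² + (5/42 − 1)·s + 5/7 = 0
  1/6·s² − (5/7 + 1/6)·s + 5/7 = 0
which factors as (s − 1)·(1/6·s − 5/7) = 0, giving roots s = 1 and s = (5/7)/(1/6) = 30/7. Since 30/7 ≥ 1, the smallest root in [0, 1] is s = 1.)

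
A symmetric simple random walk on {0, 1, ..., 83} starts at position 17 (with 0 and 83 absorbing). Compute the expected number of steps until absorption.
E[τ | X_0 = 17] = 1122

Let v_k = E[τ | X_0 = k]. Boundary: v_0 = v_83 = 0. Recurrence: v_k = 1 + (v_{k-1} + v_{k+1})/2 for 1 ≤ k ≤ 82. The particular solution to v_k − (v_{k-1} + v_{k+1})/2 = 1 is v_k = −k^2. Adding homogeneous solution A + B k and matching boundaries gives v_k = k (83 − k). Substituting k = 17: v_17 = 17 · 66 = 1122.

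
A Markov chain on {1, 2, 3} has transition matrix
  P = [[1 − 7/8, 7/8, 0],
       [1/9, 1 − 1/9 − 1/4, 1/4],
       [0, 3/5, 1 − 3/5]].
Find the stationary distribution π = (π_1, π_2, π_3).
π = (32/389, 252/389, 105/389)

This is a birth-death chain on three states, which satisfies detailed balance: π_1 · P_{12} = π_2 · P_{21} and π_2 · P_{23} = π_3 · P_{32}.
From π_1 · 7/8 = π_2 · 1/9: π_2/π_1 = (7/8)/(1/9) = 63/8.
From π_2 · 1/4 = π_3 · 3/5: π_3/π_2 = (1/4)/(3/5) = 5/12.
Take π_1 proportional to 1; then unnormalized π = (1, 63/8, 105/32). Normalize by dividing by the sum 389/32:
  π = (32/389, 252/389, 105/389).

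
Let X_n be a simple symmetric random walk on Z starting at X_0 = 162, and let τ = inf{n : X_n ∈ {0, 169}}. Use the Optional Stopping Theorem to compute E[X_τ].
E[X_τ] = 162

X_n is a martingale and τ is a bounded-mean stopping time (indeed τ is finite a.s. with bounded expectation since the walk is in a bounded region). By the OST, E[X_τ] = E[X_0] = 162. Equivalently: E[X_τ] = 169 · P(hit 169 first) + 0 · P(hit 0 first) = 169 · (162/169) = 162.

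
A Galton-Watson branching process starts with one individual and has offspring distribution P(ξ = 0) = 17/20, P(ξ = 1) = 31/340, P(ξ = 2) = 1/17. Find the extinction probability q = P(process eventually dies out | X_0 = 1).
q = 1

Mean offspring μ = 0·17/20 + 1·31/340 + 2·1/17 = 71/340 ≤ 1. For μ ≤ 1 with offspring not concentrated at 1, the Galton-Watson process goes extinct almost surely, so q = 1.
(Algebraic check: The pgf is f(s) = 17/20 + 31/340·s + 1/17·s². The extinction probability q is the smallest fixed point of f in [0, 1]. Setting s = f(s):
  1/17·s² + (31/340 − 1)·s + 17/20 = 0
  1/17·s² − (17/20 + 1/17)·s + 17/20 = 0
which factors as (s − 1)·(1/17·s − 17/20) = 0, giving roots s = 1 and s = (17/20)/(1/17) = 289/20. Since 289/20 ≥ 1, the smallest root in [0, 1] is s = 1.)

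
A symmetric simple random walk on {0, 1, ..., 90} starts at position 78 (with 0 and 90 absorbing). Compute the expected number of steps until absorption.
E[τ | X_0 = 78] = 936

Let v_k = E[τ | X_0 = k]. Boundary: v_0 = v_90 = 0. Recurrence: v_k = 1 + (v_{k-1} + v_{k+1})/2 for 1 ≤ k ≤ 89. The particular solution to v_k − (v_{k-1} + v_{k+1})/2 = 1 is v_k = −k^2. Adding homogeneous solution A + B k and matching boundaries gives v_k = k (90 − k). Substituting k = 78: v_78 = 78 · 12 = 936.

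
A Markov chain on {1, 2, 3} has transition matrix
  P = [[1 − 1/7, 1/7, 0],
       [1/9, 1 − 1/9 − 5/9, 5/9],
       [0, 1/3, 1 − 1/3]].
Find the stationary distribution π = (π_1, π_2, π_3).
π = (7/31, 9/31, 15/31)

This is a birth-death chain on three states, which satisfies detailed balance: π_1 · P_{12} = π_2 · P_{21} and π_2 · P_{23} = π_3 · P_{32}.
From π_1 · 1/7 = π_2 · 1/9: π_2/π_1 = (1/7)/(1/9) = 9/7.
From π_2 · 5/9 = π_3 · 1/3: π_3/π_2 = (5/9)/(1/3) = 5/3.
Take π_1 proportional to 1; then unnormalized π = (1, 9/7, 15/7). Normalize by dividing by the sum 31/7:
  π = (7/31, 9/31, 15/31).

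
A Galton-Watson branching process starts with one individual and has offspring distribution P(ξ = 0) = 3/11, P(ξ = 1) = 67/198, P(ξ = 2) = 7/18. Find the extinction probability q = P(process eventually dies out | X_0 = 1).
q = 54/77

The pgf is f(s) = 3/11 + 67/198·s + 7/18·s². The extinction probability q is the smallest fixed point of f in [0, 1]. Setting s = f(s):
  7/18·s² + (67/198 − 1)·s + 3/11 = 0
  7/18·s² − (3/11 + 7/18)·s + 3/11 = 0
which factors as (s − 1)·(7/18·s − 3/11) = 0, giving roots s = 1 and s = (3/11)/(7/18) = 54/77.
Mean offspring μ = 67/198 + 2·7/18 = 221/198 > 1 (supercritical), so q < 1. The extinction probability is the smaller root: q = (3/11)/(7/18) = 54/77.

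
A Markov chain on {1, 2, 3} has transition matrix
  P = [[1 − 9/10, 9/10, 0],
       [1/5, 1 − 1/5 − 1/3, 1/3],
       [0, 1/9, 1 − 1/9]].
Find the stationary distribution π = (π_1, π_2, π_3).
π = (1/19, 9/38, 27/38)

This is a birth-death chain on three states, which satisfies detailed balance: π_1 · P_{12} = π_2 · P_{21} and π_2 · P_{23} = π_3 · P_{32}.
From π_1 · 9/10 = π_2 · 1/5: π_2/π_1 = (9/10)/(1/5) = 9/2.
From π_2 · 1/3 = π_3 · 1/9: π_3/π_2 = (1/3)/(1/9) = 3.
Take π_1 proportional to 1; then unnormalized π = (1, 9/2, 27/2). Normalize by dividing by the sum 19:
  π = (1/19, 9/38, 27/38).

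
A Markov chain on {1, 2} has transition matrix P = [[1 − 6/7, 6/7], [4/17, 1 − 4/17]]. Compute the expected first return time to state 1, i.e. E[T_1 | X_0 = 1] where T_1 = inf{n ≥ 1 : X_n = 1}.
E[T_1 | X_0 = 1] = 1/π_1 = 65/14

For an irreducible recurrent Markov chain with stationary distribution π, E[T_i | X_0 = i] = 1/π_i (Kac's formula). Here π_1 = (4/17)/(6/7 + 4/17) = (4/17)/(130/119) = 14/65, so E[T_1 | X_0 = 1] = 1/π_1 = (6/7 + 4/17)/(4/17) = (130/119)/(4/17) = 65/14.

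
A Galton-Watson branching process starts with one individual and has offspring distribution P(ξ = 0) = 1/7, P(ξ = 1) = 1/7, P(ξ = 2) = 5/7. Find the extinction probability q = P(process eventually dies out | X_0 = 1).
q = 1/5

The pgf is f(s) = 1/7 + 1/7·s + 5/7·s². The extinction probability q is the smallest fixed point of f in [0, 1]. Setting s = f(s):
  5/7·s² + (1/7 − 1)·s + 1/7 = 0
  5/7·s² − (1/7 + 5/7)·s + 1/7 = 0
which factors as (s − 1)·(5/7·s − 1/7) = 0, giving roots s = 1 and s = (1/7)/(5/7) = 1/5.
Mean offspring μ = 1/7 + 2·5/7 = 11/7 > 1 (supercritical), so q < 1. The extinction probability is the smaller root: q = (1/7)/(5/7) = 1/5.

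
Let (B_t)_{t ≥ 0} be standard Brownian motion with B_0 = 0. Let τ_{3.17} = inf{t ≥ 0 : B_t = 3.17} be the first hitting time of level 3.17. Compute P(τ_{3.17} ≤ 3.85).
P(τ_{3.17} ≤ 3.85) = 2(1 − Φ(3.17/√3.85)) = 2(1 − Φ(1.6156)) ≈ 0.1062

By the reflection principle for standard BM, P(τ_b ≤ t) = 2 · P(B_t ≥ b). Since B_t ~ N(0, t), P(B_t ≥ 3.17) = 1 − Φ(3.17/√t) = 1 − Φ(3.17/√3.85) = 1 − Φ(1.6156) ≈ 0.05309. Doubling: P(τ_{3.17} ≤ 3.85) ≈ 2 · 0.05309 = 0.10618 ≈ 0.1062.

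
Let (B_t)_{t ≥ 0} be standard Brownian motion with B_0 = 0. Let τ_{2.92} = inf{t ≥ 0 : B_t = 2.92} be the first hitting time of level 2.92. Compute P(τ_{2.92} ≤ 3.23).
P(τ_{2.92} ≤ 3.23) = 2(1 − Φ(2.92/√3.23)) = 2(1 − Φ(1.6247)) ≈ 0.1042

By the reflection principle for standard BM, P(τ_b ≤ t) = 2 · P(B_t ≥ b). Since B_t ~ N(0, t), P(B_t ≥ 2.92) = 1 − Φ(2.92/√t) = 1 − Φ(2.92/√3.23) = 1 − Φ(1.6247) ≈ 0.05211. Doubling: P(τ_{2.92} ≤ 3.23) ≈ 2 · 0.05211 = 0.10422 ≈ 0.1042.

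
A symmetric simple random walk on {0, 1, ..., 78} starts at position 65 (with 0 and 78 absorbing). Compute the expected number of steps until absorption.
E[τ | X_0 = 65] = 845

Let v_k = E[τ | X_0 = k]. Boundary: v_0 = v_78 = 0. Recurrence: v_k = 1 + (v_{k-1} + v_{k+1})/2 for 1 ≤ k ≤ 77. The particular solution to v_k − (v_{k-1} + v_{k+1})/2 = 1 is v_k = −k^2. Adding homogeneous solution A + B k and matching boundaries gives v_k = k (78 − k). Substituting k = 65: v_65 = 65 · 13 = 845.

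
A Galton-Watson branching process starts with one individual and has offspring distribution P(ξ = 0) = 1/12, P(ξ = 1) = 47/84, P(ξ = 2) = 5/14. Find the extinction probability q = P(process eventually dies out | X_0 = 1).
q = 7/30

The pgf is f(s) = 1/12 + 47/84·s + 5/14·s². The extinction probability q is the smallest fixed point of f in [0, 1]. Setting s = f(s):
  5/14·s² + (47/84 − 1)·s + 1/12 = 0
  5/14·s² − (1/12 + 5/14)·s + 1/12 = 0
which factors as (s − 1)·(5/14·s − 1/12) = 0, giving roots s = 1 and s = (1/12)/(5/14) = 7/30.
Mean offspring μ = 47/84 + 2·5/14 = 107/84 > 1 (supercritical), so q < 1. The extinction probability is the smaller root: q = (1/12)/(5/14) = 7/30.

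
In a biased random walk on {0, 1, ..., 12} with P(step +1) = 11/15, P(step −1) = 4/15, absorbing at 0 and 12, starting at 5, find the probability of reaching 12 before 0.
P(hit 12 before 0) = (1 − (4/11)^5) / (1 − (4/11)^12) = 445496216231/448344514215

Let u_k denote P(reach 12 before 0 | start at k). Boundary: u_0 = 0, u_12 = 1. Recurrence: u_k = 11/15·u_{k+1} + 4/15·u_{k-1} for 1 ≤ k ≤ 11. Try u_k = A + B·r^k with r = q/p = (4/15)/(11/15) = 4/11. Substitution satisfies the recurrence; boundary conditions give:
  u_k = (1 − r^k) / (1 − r^N) = (1 − (4/11)^5) / (1 − (4/11)^12) = 445496216231/448344514215.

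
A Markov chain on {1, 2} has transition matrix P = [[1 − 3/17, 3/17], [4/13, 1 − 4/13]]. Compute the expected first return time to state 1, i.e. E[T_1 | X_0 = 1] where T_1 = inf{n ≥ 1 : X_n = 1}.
E[T_1 | X_0 = 1] = 1/π_1 = 107/68

For an irreducible recurrent Markov chain with stationary distribution π, E[T_i | X_0 = i] = 1/π_i (Kac's formula). Here π_1 = (4/13)/(3/17 + 4/13) = (4/13)/(107/221) = 68/107, so E[T_1 | X_0 = 1] = 1/π_1 = (3/17 + 4/13)/(4/13) = (107/221)/(4/13) = 107/68.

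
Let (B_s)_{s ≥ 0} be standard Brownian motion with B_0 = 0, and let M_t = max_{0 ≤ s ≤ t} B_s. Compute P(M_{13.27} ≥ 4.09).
P(M_{13.27} ≥ 4.09) = 2·P(B_{13.27} ≥ 4.09) = 2(1 − Φ(4.09/√13.27)) ≈ 0.2615

By the reflection principle for Brownian motion, P(M_t ≥ a) = 2 · P(B_t ≥ a) for a ≥ 0. Since B_t ~ N(0, t), P(B_t ≥ 4.09) = 1 − Φ(4.09/√t) = 1 − Φ(4.09/√13.27) = 1 − Φ(1.1228). So
  P(M_{13.27} ≥ 4.09) = 2(1 − Φ(1.1228)) ≈ 0.2615.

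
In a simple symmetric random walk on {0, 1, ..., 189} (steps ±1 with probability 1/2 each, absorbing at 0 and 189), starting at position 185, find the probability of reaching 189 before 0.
P(hit 189 before 0) = 185/189

Let u_k = P(hit 189 before 0 | start at k). Then u_0 = 0, u_189 = 1, and u_k = u_{k-1}/2 + u_{k+1}/2 for 1 ≤ k ≤ 188. This harmonic recurrence is solved by u_k = k/189, giving u_185 = 185/189.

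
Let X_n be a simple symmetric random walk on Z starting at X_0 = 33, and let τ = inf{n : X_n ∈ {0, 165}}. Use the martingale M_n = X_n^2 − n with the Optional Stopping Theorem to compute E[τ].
E[τ] = 4356

M_n = X_n^2 − n is a martingale (since E[X_{n+1}^2 | F_n] = X_n^2 + 1). By OST (τ has finite mean in a bounded region), E[M_τ] = E[M_0] = X_0^2 − 0 = 33^2 = 1089. Also E[M_τ] = E[X_τ^2] − E[τ]. The walk exits at 0 or 165, with P(hit 165 first) = 33/165, so E[X_τ^2] = 165^2 · 33/165 + 0 = 5445. Thus E[τ] = E[X_τ^2] − E[M_τ] = 5445 − 1089 = 4356 = 33(165 − 33) = 4356.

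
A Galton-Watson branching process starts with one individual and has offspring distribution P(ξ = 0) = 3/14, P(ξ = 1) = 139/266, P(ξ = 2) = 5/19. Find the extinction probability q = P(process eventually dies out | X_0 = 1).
q = 57/70

The pgf is f(s) = 3/14 + 139/266·s + 5/19·s². The extinction probability q is the smallest fixed point of f in [0, 1]. Setting s = f(s):
  5/19·s² + (139/266 − 1)·s + 3/14 = 0
  5/19·s² − (3/14 + 5/19)·s + 3/14 = 0
which factors as (s − 1)·(5/19·s − 3/14) = 0, giving roots s = 1 and s = (3/14)/(5/19) = 57/70.
Mean offspring μ = 139/266 + 2·5/19 = 279/266 > 1 (supercritical), so q < 1. The extinction probability is the smaller root: q = (3/14)/(5/19) = 57/70.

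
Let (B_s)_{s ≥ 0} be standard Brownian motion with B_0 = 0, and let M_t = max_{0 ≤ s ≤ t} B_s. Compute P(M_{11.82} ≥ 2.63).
P(M_{11.82} ≥ 2.63) = 2·P(B_{11.82} ≥ 2.63) = 2(1 − Φ(2.63/√11.82)) ≈ 0.4443

By the reflection principle for Brownian motion, P(M_t ≥ a) = 2 · P(B_t ≥ a) for a ≥ 0. Since B_t ~ N(0, t), P(B_t ≥ 2.63) = 1 − Φ(2.63/√t) = 1 − Φ(2.63/√11.82) = 1 − Φ(0.7650). So
  P(M_{11.82} ≥ 2.63) = 2(1 − Φ(0.7650)) ≈ 0.4443.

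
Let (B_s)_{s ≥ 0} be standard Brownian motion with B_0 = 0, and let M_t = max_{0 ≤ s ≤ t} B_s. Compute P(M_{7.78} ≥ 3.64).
P(M_{7.78} ≥ 3.64) = 2·P(B_{7.78} ≥ 3.64) = 2(1 − Φ(3.64/√7.78)) ≈ 0.1919

By the reflection principle for Brownian motion, P(M_t ≥ a) = 2 · P(B_t ≥ a) for a ≥ 0. Since B_t ~ N(0, t), P(B_t ≥ 3.64) = 1 − Φ(3.64/√t) = 1 − Φ(3.64/√7.78) = 1 − Φ(1.3050). So
  P(M_{7.78} ≥ 3.64) = 2(1 − Φ(1.3050)) ≈ 0.1919.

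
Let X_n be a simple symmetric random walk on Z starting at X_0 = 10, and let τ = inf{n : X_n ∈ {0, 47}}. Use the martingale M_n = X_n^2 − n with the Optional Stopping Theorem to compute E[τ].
E[τ] = 370

M_n = X_n^2 − n is a martingale (since E[X_{n+1}^2 | F_n] = X_n^2 + 1). By OST (τ has finite mean in a bounded region), E[M_τ] = E[M_0] = X_0^2 − 0 = 10^2 = 100. Also E[M_τ] = E[X_τ^2] − E[τ]. The walk exits at 0 or 47, with P(hit 47 first) = 10/47, so E[X_τ^2] = 47^2 · 10/47 + 0 = 470. Thus E[τ] = E[X_τ^2] − E[M_τ] = 470 − 100 = 370 = 10(47 − 10) = 370.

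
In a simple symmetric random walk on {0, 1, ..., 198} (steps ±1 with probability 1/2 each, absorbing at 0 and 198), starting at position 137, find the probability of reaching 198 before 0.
P(hit 198 before 0) = 137/198

Let u_k = P(hit 198 before 0 | start at k). Then u_0 = 0, u_198 = 1, and u_k = u_{k-1}/2 + u_{k+1}/2 for 1 ≤ k ≤ 197. This harmonic recurrence is solved by u_k = k/198, giving u_137 = 137/198.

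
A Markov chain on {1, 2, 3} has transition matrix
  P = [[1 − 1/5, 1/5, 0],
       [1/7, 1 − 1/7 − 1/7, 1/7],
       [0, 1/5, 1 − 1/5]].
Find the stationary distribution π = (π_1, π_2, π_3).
π = (5/17, 7/17, 5/17)

This is a birth-death chain on three states, which satisfies detailed balance: π_1 · P_{12} = π_2 · P_{21} and π_2 · P_{23} = π_3 · P_{32}.
From π_1 · 1/5 = π_2 · 1/7: π_2/π_1 = (1/5)/(1/7) = 7/5.
From π_2 · 1/7 = π_3 · 1/5: π_3/π_2 = (1/7)/(1/5) = 5/7.
Take π_1 proportional to 1; then unnormalized π = (1, 7/5, 1). Normalize by dividing by the sum 17/5:
  π = (5/17, 7/17, 5/17).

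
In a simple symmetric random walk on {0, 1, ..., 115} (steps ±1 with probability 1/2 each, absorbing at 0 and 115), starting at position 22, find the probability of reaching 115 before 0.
P(hit 115 before 0) = 22/115

Let u_k = P(hit 115 before 0 | start at k). Then u_0 = 0, u_115 = 1, and u_k = u_{k-1}/2 + u_{k+1}/2 for 1 ≤ k ≤ 114. This harmonic recurrence is solved by u_k = k/115, giving u_22 = 22/115.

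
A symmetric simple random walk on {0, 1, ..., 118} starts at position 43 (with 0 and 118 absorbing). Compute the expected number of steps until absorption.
E[τ | X_0 = 43] = 3225

Let v_k = E[τ | X_0 = k]. Boundary: v_0 = v_118 = 0. Recurrence: v_k = 1 + (v_{k-1} + v_{k+1})/2 for 1 ≤ k ≤ 117. The particular solution to v_k − (v_{k-1} + v_{k+1})/2 = 1 is v_k = −k^2. Adding homogeneous solution A + B k and matching boundaries gives v_k = k (118 − k). Substituting k = 43: v_43 = 43 · 75 = 3225.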